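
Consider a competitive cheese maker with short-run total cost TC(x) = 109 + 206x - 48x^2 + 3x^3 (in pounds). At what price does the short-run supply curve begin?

£14 per unit

The firm shuts down when price falls below the minimum of average variable cost. AVC = VC/x = 206 - 48x + 3x^2.
At the minimum of AVC, MC = AVC. MC = 206 - 96x + 9x^2; setting MC = AVC gives 6x^2 - 48x = 0, so x = 8. min AVC = 14.
So the shutdown price is £14.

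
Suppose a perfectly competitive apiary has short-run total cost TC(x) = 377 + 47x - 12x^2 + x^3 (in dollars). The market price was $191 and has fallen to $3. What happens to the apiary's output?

Output falls from 12 to 0 (the firm shuts down)

MC = 47 - 24x + 3x^2; the shutdown threshold is min AVC = $11 (at x = 6).
At P = $191 ≥ min AVC, set P = MC on the rising branch: x = 12.
At P = $3 < min AVC = $11, price no longer covers variable cost at any output, so the firm shuts down: x = 0.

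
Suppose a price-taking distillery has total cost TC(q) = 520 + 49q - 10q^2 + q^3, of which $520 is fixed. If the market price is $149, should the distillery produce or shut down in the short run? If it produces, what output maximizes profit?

Produce at q = 10

Variable cost is VC = 49q - 10q^2 + q^3, so AVC = VC/q = 49 - 10q + q^2 and MC = dTC/dq = 49 - 20q + 3q^2.
AVC hits its minimum where MC = AVC, at q = 5, giving min AVC = 49 - 10·5 + 5^2 = $24.
Because $149 ≥ $24, revenue can cover variable cost; the firm operates.
Set P = MC: 149 = 49 - 20q + 3q^2 → -100 - 20q + 3q^2 = 0. The roots are q = -10/3 and q = 10; the profit-maximizing output is on the rising part of MC, so q* = 10.
Check: AVC at q = 10 is $49 ≤ P, so revenue covers variable cost.
Profit = P·q − TC = 149·10 − 1010 = $480.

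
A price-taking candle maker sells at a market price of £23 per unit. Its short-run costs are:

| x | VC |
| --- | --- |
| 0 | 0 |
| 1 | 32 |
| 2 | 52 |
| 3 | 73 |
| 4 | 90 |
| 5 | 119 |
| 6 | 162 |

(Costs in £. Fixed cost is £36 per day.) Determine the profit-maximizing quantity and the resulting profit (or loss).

Profit at each row (π = 23x − TC): x=0: -36; x=1: -45; x=2: -42; x=3: -40; x=4: -34; x=5: -40; x=6: -60.
Profit is maximized at x = 4. AVC there is 90/4 = £22.50 ≤ P, so producing beats shutting down (which would give -£36).

x = 4; profit = -£34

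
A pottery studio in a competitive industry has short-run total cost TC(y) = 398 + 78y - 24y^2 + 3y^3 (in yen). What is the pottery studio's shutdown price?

Short-run supply begins at min AVC. From VC = 78y - 24y^2 + 3y^3, AVC = 78 - 24y + 3y^2.
dAVC/dy = -24 + 6y = 0 gives y = 4. min AVC = 78 - 24·4 + 3·4^2 = 30.
For P < ¥30 the firm produces nothing.

¥30 per unit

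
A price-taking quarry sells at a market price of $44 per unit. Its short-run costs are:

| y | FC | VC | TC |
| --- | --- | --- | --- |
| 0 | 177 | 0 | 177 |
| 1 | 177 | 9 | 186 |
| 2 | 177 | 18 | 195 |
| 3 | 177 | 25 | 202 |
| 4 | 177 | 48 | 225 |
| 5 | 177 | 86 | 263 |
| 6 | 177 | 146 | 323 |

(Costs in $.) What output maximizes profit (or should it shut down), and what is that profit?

y = 5; profit = -$43

Profit at each row (π = 44y − TC): y=0: -177; y=1: -142; y=2: -107; y=3: -70; y=4: -49; y=5: -43; y=6: -59.
Profit is maximized at y = 5. AVC there is 86/5 = $17.20 ≤ P, so producing beats shutting down (which would give -$177).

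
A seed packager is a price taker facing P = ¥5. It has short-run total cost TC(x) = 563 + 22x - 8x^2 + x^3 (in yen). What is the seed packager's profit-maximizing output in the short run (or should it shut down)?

Strip out fixed cost: VC = 22x - 8x^2 + x^3. Then AVC = 22 - 8x + x^2 and MC = 22 - 16x + 3x^2.
AVC hits its minimum where MC = AVC, at x = 4, giving min AVC = 22 - 8·4 + 4^2 = ¥6.
Since P = ¥5 < min AVC = ¥6, price fails to cover variable cost at any output.
Shutting down limits the loss to fixed cost, ¥563.

Shut down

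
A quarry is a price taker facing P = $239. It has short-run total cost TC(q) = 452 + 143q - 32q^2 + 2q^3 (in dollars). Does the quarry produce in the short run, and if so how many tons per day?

Produce at q = 12

From TC, MC = TC'(q) = 143 - 64q + 6q^2 and AVC = VC/q = 143 - 32q + 2q^2.
AVC is minimized where dAVC/dq = -32 + 4q = 0, at q = 8; min AVC = 143 - 32·8 + 2·8^2 = $15.
Because $239 ≥ $15, revenue can cover variable cost; the firm operates.
Set P = MC: 239 = 143 - 64q + 6q^2 → -96 - 64q + 6q^2 = 0. The roots are q = -4/3 and q = 12; the profit-maximizing output is on the rising part of MC, so q* = 12.
Check: AVC at q = 12 is $47 ≤ P, so revenue covers variable cost.
Profit = P·q − TC = 239·12 − 1016 = $1852.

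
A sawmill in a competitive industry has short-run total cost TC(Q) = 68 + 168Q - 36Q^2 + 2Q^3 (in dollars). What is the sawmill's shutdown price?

The shutdown price is the minimum of AVC. VC = 168Q - 36Q^2 + 2Q^3, so AVC = 168 - 36Q + 2Q^2.
At the minimum of AVC, MC = AVC. MC = 168 - 72Q + 6Q^2; setting MC = AVC gives 4Q^2 - 36Q = 0, so Q = 9. min AVC = 6.
The firm shuts down for any P below $6.

$6 per unit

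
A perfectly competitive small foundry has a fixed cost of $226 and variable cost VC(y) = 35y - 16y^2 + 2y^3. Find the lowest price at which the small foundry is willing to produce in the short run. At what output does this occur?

Short-run supply begins at min AVC. From VC = 35y - 16y^2 + 2y^3, AVC = 35 - 16y + 2y^2.
At the minimum of AVC, MC = AVC. MC = 35 - 32y + 6y^2; setting MC = AVC gives 4y^2 - 16y = 0, so y = 4. min AVC = 3.
For P < $3 the firm produces nothing.

$3 per unit, at y = 4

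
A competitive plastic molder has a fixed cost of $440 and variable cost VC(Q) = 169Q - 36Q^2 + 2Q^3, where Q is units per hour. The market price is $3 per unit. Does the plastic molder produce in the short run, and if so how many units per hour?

Shut down

Variable cost is VC = 169Q - 36Q^2 + 2Q^3, so AVC = VC/Q = 169 - 36Q + 2Q^2 and MC = dTC/dQ = 169 - 72Q + 6Q^2.
AVC is minimized where dAVC/dQ = -36 + 4Q = 0, at Q = 9; min AVC = 169 - 36·9 + 2·9^2 = $7.
With P < min AVC ($3 < $7), every unit sold adds to the loss.
The firm minimizes its loss by shutting down and losing only its fixed cost of $440.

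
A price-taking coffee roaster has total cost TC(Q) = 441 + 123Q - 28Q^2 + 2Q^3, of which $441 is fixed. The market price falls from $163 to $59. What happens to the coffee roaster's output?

MC = 123 - 56Q + 6Q^2; the shutdown threshold is min AVC = $25 (at Q = 7).
With P = $163 above the shutdown price, P = MC gives Q = 10.
At P = $59 ≥ min AVC, set P = MC: Q = 8. The firm stays open but cuts output.

Output falls from 10 to 8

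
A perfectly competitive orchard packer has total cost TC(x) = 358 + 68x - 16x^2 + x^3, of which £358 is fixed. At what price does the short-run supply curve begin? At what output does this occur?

£4 per unit, at x = 8

The shutdown price is the minimum of AVC. VC = 68x - 16x^2 + x^3, so AVC = 68 - 16x + x^2.
dAVC/dx = -16 + 2x = 0 gives x = 8. min AVC = 68 - 16·8 + 8^2 = 4.
The firm shuts down for any P below £4.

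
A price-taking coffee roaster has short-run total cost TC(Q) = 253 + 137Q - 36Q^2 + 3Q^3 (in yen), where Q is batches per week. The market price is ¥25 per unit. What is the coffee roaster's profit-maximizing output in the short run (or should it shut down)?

Shut down

From TC, MC = TC'(Q) = 137 - 72Q + 9Q^2 and AVC = VC/Q = 137 - 36Q + 3Q^2.
AVC is minimized where dAVC/dQ = -36 + 6Q = 0, at Q = 6; min AVC = 137 - 36·6 + 3·6^2 = ¥29.
With P < min AVC (¥25 < ¥29), every unit sold adds to the loss.
Best response: produce nothing and absorb the ¥253 fixed cost.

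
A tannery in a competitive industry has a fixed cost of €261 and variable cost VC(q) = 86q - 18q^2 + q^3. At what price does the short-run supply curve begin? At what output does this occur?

€5 per unit, at q = 9

The firm shuts down when price falls below the minimum of average variable cost. AVC = VC/q = 86 - 18q + q^2.
At the minimum of AVC, MC = AVC. MC = 86 - 36q + 3q^2; setting MC = AVC gives 2q^2 - 18q = 0, so q = 9. min AVC = 5.
The firm shuts down for any P below €5.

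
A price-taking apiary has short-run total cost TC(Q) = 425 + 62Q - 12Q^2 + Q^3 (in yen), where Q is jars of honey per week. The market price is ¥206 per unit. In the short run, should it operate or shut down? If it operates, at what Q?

Variable cost is VC = 62Q - 12Q^2 + Q^3, so AVC = VC/Q = 62 - 12Q + Q^2 and MC = dTC/dQ = 62 - 24Q + 3Q^2.
AVC is minimized where dAVC/dQ = -12 + 2Q = 0, at Q = 6; min AVC = 62 - 12·6 + 6^2 = ¥26.
P = ¥206 exceeds min AVC = ¥26, so the firm stays open.
Solving P = MC: -144 - 24Q + 3Q^2 = 0 ⇒ Q = -4 or 12. On the upward-sloping branch, Q* = 12.
Check: AVC at Q = 12 is ¥62 ≤ P, so revenue covers variable cost.
Profit = P·Q − TC = 206·12 − 1169 = ¥1303.

Produce at Q = 12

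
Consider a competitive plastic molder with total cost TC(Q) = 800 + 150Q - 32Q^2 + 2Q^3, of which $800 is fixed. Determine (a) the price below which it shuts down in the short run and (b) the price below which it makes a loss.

AVC = 150 - 32Q + 2Q^2; minimized at Q = 8, giving min AVC = $22. That is the shutdown price.
ATC = 800/Q + 150 - 32Q + 2Q^2. Setting dATC/dQ = −800/Q^2 − 32 + 4Q = 0 gives Q = 10 (since 4·10^3 − 32·10^2 = 800).
min ATC = 800/10 + 150 − 32·10 + 2·10^2 = $110. That is the break-even price.
Between these two prices the firm operates at a loss; above $110 it earns a profit.

Shutdown price = $22; break-even price = $110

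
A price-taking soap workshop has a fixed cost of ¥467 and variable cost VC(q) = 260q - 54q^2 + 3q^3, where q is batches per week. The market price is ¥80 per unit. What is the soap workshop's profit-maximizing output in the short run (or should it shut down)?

Produce at q = 10

Strip out fixed cost: VC = 260q - 54q^2 + 3q^3. Then AVC = 260 - 54q + 3q^2 and MC = 260 - 108q + 9q^2.
AVC is minimized where dAVC/dq = -54 + 6q = 0, at q = 9; min AVC = 260 - 54·9 + 3·9^2 = ¥17.
Because ¥80 ≥ ¥17, revenue can cover variable cost; the firm operates.
P = MC gives 180 - 108q + 9q^2 = 0, with roots 2 and 10. Take the larger (rising MC): q* = 10.
Check: AVC at q = 10 is ¥20 ≤ P, so revenue covers variable cost.
Profit = P·q − TC = 80·10 − 667 = ¥133.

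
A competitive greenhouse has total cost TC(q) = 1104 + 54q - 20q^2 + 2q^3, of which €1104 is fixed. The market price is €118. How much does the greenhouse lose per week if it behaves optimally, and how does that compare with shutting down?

AVC = 54 - 20q + 2q^2; min AVC = €4 at q = 5. Since P = €118 ≥ min AVC, the firm produces.
With MC = 54 - 40q + 6q^2, P = MC on the upward-sloping part at q* = 8.
TR = 118·8 = 944. TC = 1104 + 176 = 1280. Profit = 944 − 1280 = -€336.
Shutting down would mean losing the fixed cost of €1104, so operating at a loss of €336 is better by €768.

Profit = -€336 at q = 8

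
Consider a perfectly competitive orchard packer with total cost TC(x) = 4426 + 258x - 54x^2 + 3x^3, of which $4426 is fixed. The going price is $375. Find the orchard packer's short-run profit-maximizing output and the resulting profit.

AVC = 258 - 54x + 3x^2; min AVC = $15 at x = 9. Since P = $375 ≥ min AVC, the firm produces.
With MC = 258 - 108x + 9x^2, P = MC on the upward-sloping part at x* = 13.
TR = 375·13 = 4875. TC = 4426 + 819 = 5245. Profit = 4875 − 5245 = -$370.
By producing, the firm covers all variable cost plus $4056 of fixed cost; shutting down would lose the full $4426.

Profit = -$370 at x = 13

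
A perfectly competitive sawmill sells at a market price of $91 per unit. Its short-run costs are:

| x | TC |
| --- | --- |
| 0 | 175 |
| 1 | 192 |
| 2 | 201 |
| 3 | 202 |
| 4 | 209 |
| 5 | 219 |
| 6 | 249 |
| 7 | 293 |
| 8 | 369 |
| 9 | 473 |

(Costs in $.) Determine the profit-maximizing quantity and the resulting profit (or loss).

x = 8; profit = $359

Compute π = P·x − TC at each output: x=0: -175; x=1: -101; x=2: -19; x=3: 71; x=4: 155; x=5: 236; x=6: 297; x=7: 344; x=8: 359; x=9: 346.
Profit is maximized at x = 8. AVC there is 194/8 = $24.25 ≤ P, so producing beats shutting down (which would give -$175).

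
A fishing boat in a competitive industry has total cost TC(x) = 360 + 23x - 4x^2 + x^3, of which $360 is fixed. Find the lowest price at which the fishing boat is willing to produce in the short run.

The shutdown price is the minimum of AVC. VC = 23x - 4x^2 + x^3, so AVC = 23 - 4x + x^2.
dAVC/dx = -4 + 2x = 0 gives x = 2. min AVC = 23 - 4·2 + 2^2 = 19.
The firm shuts down for any P below $19.

$19 per unit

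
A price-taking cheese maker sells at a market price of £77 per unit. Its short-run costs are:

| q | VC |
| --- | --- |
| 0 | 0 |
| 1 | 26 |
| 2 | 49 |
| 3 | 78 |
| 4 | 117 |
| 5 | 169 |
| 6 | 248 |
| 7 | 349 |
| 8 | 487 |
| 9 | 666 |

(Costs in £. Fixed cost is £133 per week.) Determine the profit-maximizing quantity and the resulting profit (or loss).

Profit at each row (π = 77q − TC): q=0: -133; q=1: -82; q=2: -28; q=3: 20; q=4: 58; q=5: 83; q=6: 81; q=7: 57; q=8: -4; q=9: -106.
Profit is maximized at q = 5. AVC there is 169/5 = £33.80 ≤ P, so producing beats shutting down (which would give -£133).

q = 5; profit = £83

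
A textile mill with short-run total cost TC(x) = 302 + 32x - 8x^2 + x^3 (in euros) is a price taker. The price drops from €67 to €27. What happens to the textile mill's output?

Output falls from 7 to 5

MC = 32 - 16x + 3x^2; the shutdown threshold is min AVC = €16 (at x = 4).
At P = €67 ≥ min AVC, set P = MC on the rising branch: x = 7.
At P = €27 ≥ min AVC, set P = MC: x = 5. The firm stays open but cuts output.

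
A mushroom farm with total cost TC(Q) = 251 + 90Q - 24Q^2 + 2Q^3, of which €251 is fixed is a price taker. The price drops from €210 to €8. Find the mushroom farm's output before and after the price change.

Output falls from 10 to 0 (the firm shuts down)

MC = 90 - 48Q + 6Q^2; the shutdown threshold is min AVC = €18 (at Q = 6).
With P = €210 above the shutdown price, P = MC gives Q = 10.
At P = €8 < min AVC = €18, price no longer covers variable cost at any output, so the firm shuts down: Q = 0.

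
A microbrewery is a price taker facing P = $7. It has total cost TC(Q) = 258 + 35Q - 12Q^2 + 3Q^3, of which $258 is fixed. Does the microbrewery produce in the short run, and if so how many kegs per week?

Variable cost is VC = 35Q - 12Q^2 + 3Q^3, so AVC = VC/Q = 35 - 12Q + 3Q^2 and MC = dTC/dQ = 35 - 24Q + 9Q^2.
AVC hits its minimum where MC = AVC, at Q = 2, giving min AVC = 35 - 12·2 + 3·2^2 = $23.
With P < min AVC ($7 < $23), every unit sold adds to the loss.
Shutting down limits the loss to fixed cost, $258.

Shut down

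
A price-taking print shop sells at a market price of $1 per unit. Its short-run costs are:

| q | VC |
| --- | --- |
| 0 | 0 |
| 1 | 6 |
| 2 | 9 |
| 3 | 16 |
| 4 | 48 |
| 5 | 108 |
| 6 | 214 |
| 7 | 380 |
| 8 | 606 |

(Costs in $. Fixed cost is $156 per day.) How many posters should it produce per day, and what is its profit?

Profit at each row (π = 1q − TC): q=0: -156; q=1: -161; q=2: -163; q=3: -169; q=4: -200; q=5: -259; q=6: -364; q=7: -529; q=8: -754.
Profit is highest at q = 0. Equivalently, the lowest AVC in the table is 9/2 ≈ $4.50 at q = 2, and P = $1 falls below it — price never covers variable cost, so the firm shuts down and loses only its fixed cost.

q = 0 (shut down); profit = -$156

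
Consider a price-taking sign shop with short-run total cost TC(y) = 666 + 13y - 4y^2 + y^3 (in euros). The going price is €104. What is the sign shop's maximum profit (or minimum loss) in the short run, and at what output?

Profit = -€176 at y = 7

AVC = 13 - 4y + y^2 has its minimum €9 at y = 2; price €104 clears that bar, so the firm operates.
MC = 13 - 8y + 3y^2. Setting P = MC and taking the root on the rising branch gives y* = 7.
TR = 104·7 = 728. TC = 666 + 238 = 904. Profit = 728 − 904 = -€176.
That loss of €176 beats the €666 the firm would lose by shutting down; producing recovers €490 of fixed cost.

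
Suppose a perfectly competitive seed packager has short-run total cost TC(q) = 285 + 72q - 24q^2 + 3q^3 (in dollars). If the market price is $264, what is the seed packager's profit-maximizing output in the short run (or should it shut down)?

From TC, MC = TC'(q) = 72 - 48q + 9q^2 and AVC = VC/q = 72 - 24q + 3q^2.
AVC hits its minimum where MC = AVC, at q = 4, giving min AVC = 72 - 24·4 + 3·4^2 = $24.
P = $264 exceeds min AVC = $24, so the firm stays open.
P = MC gives -192 - 48q + 9q^2 = 0, with roots -8/3 and 8. Take the larger (rising MC): q* = 8.
Check: AVC at q = 8 is $72 ≤ P, so revenue covers variable cost.
Profit = P·q − TC = 264·8 − 861 = $1251.

Produce at q = 8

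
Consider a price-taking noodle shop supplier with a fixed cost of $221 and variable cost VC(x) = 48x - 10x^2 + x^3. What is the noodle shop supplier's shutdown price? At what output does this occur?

The firm shuts down when price falls below the minimum of average variable cost. AVC = VC/x = 48 - 10x + x^2.
At the minimum of AVC, MC = AVC. MC = 48 - 20x + 3x^2; setting MC = AVC gives 2x^2 - 10x = 0, so x = 5. min AVC = 23.
So the shutdown price is $23.

$23 per unit, at x = 5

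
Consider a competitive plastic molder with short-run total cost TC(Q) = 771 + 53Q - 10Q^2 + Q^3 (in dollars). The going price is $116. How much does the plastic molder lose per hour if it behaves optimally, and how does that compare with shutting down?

Profit = -$123 at Q = 9

AVC = 53 - 10Q + Q^2; min AVC = $28 at Q = 5. Since P = $116 ≥ min AVC, the firm produces.
With MC = 53 - 20Q + 3Q^2, P = MC on the upward-sloping part at Q* = 9.
TR = 116·9 = 1044. TC = 771 + 396 = 1167. Profit = 1044 − 1167 = -$123.
Shutting down would mean losing the fixed cost of $771, so operating at a loss of $123 is better by $648.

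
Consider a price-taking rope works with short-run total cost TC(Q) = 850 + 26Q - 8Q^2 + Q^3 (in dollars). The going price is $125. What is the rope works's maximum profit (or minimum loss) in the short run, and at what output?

AVC = 26 - 8Q + Q^2; min AVC = $10 at Q = 4. Since P = $125 ≥ min AVC, the firm produces.
With MC = 26 - 16Q + 3Q^2, P = MC on the upward-sloping part at Q* = 9.
TR = 125·9 = 1125. TC = 850 + 315 = 1165. Profit = 1125 − 1165 = -$40.
That loss of $40 beats the $850 the firm would lose by shutting down; producing recovers $810 of fixed cost.

Profit = -$40 at Q = 9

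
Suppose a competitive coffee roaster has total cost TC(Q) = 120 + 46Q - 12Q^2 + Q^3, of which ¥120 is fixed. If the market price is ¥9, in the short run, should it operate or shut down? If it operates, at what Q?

Variable cost is VC = 46Q - 12Q^2 + Q^3, so AVC = VC/Q = 46 - 12Q + Q^2 and MC = dTC/dQ = 46 - 24Q + 3Q^2.
AVC is minimized where dAVC/dQ = -12 + 2Q = 0, at Q = 6; min AVC = 46 - 12·6 + 6^2 = ¥10.
P = ¥9 lies below min AVC = ¥10; no output level covers variable cost.
Best response: produce nothing and absorb the ¥120 fixed cost.

Shut down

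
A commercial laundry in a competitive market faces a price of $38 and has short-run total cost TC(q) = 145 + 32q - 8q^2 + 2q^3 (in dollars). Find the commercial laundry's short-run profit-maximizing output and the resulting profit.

AVC = 32 - 8q + 2q^2; min AVC = $24 at q = 2. Since P = $38 ≥ min AVC, the firm produces.
MC = 32 - 16q + 6q^2. Setting P = MC and taking the root on the rising branch gives q* = 3.
TR = 38·3 = 114. TC = 145 + 78 = 223. Profit = 114 − 223 = -$109.
That loss of $109 beats the $145 the firm would lose by shutting down; producing recovers $36 of fixed cost.

Profit = -$109 at q = 3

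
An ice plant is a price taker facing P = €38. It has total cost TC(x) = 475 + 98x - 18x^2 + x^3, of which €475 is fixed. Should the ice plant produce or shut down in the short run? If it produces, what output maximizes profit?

Produce at x = 10

Variable cost is VC = 98x - 18x^2 + x^3, so AVC = VC/x = 98 - 18x + x^2 and MC = dTC/dx = 98 - 36x + 3x^2.
The AVC parabola has its vertex at x = 18/2 = 9, where AVC = 98 - 18·9 + 9^2 = €17.
Because €38 ≥ €17, revenue can cover variable cost; the firm operates.
Set P = MC: 38 = 98 - 36x + 3x^2 → 60 - 36x + 3x^2 = 0. The roots are x = 2 and x = 10; the profit-maximizing output is on the rising part of MC, so x* = 10.
Check: AVC at x = 10 is €18 ≤ P, so revenue covers variable cost.
Profit = P·x − TC = 38·10 − 655 = -€275, a loss, but smaller than the €475 fixed cost the firm would lose by shutting down.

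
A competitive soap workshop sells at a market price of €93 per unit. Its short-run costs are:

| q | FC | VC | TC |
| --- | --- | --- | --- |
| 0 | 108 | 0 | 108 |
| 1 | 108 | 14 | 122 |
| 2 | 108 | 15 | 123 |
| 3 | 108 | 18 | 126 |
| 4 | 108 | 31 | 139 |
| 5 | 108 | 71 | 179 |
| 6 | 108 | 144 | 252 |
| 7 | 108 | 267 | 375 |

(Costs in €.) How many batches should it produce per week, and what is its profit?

q = 6; profit = €306

Profit at each row (π = 93q − TC): q=0: -108; q=1: -29; q=2: 63; q=3: 153; q=4: 233; q=5: 286; q=6: 306; q=7: 276.
Profit is maximized at q = 6. AVC there is 144/6 = €24 ≤ P, so producing beats shutting down (which would give -€108).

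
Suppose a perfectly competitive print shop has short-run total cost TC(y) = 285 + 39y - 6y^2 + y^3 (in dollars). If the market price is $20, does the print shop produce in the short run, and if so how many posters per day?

From TC, MC = TC'(y) = 39 - 12y + 3y^2 and AVC = VC/y = 39 - 6y + y^2.
AVC is minimized where dAVC/dy = -6 + 2y = 0, at y = 3; min AVC = 39 - 6·3 + 3^2 = $30.
With P < min AVC ($20 < $30), every unit sold adds to the loss.
Best response: produce nothing and absorb the $285 fixed cost.

Shut down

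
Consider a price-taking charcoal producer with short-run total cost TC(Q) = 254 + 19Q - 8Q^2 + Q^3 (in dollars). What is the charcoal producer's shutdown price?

$3 per unit

Short-run supply begins at min AVC. From VC = 19Q - 8Q^2 + Q^3, AVC = 19 - 8Q + Q^2.
At the minimum of AVC, MC = AVC. MC = 19 - 16Q + 3Q^2; setting MC = AVC gives 2Q^2 - 8Q = 0, so Q = 4. min AVC = 3.
For P < $3 the firm produces nothing.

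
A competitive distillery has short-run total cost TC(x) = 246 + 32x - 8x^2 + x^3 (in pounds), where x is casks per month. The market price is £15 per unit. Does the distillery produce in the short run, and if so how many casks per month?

Strip out fixed cost: VC = 32x - 8x^2 + x^3. Then AVC = 32 - 8x + x^2 and MC = 32 - 16x + 3x^2.
AVC is minimized where dAVC/dx = -8 + 2x = 0, at x = 4; min AVC = 32 - 8·4 + 4^2 = £16.
With P < min AVC (£15 < £16), every unit sold adds to the loss.
Shutting down limits the loss to fixed cost, £246.

Shut down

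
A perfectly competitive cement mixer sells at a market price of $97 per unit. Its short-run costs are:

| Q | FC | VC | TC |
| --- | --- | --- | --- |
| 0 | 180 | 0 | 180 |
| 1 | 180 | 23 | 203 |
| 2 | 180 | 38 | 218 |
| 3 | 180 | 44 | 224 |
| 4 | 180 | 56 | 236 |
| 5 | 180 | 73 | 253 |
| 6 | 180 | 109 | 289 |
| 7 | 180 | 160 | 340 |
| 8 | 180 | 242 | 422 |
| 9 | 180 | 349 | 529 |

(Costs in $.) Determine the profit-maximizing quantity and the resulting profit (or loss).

Tabulate TR − TC: Q=0: -180; Q=1: -106; Q=2: -24; Q=3: 67; Q=4: 152; Q=5: 232; Q=6: 293; Q=7: 339; Q=8: 354; Q=9: 344.
Profit is maximized at Q = 8. AVC there is 242/8 = $30.25 ≤ P, so producing beats shutting down (which would give -$180).

Q = 8; profit = $354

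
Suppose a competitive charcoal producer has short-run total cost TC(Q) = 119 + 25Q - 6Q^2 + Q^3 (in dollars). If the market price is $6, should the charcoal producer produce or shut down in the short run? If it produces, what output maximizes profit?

Variable cost is VC = 25Q - 6Q^2 + Q^3, so AVC = VC/Q = 25 - 6Q + Q^2 and MC = dTC/dQ = 25 - 12Q + 3Q^2.
AVC hits its minimum where MC = AVC, at Q = 3, giving min AVC = 25 - 6·3 + 3^2 = $16.
With P < min AVC ($6 < $16), every unit sold adds to the loss.
The firm minimizes its loss by shutting down and losing only its fixed cost of $119.

Shut down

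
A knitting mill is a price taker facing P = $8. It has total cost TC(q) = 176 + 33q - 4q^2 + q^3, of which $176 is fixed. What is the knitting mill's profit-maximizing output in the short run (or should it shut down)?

Strip out fixed cost: VC = 33q - 4q^2 + q^3. Then AVC = 33 - 4q + q^2 and MC = 33 - 8q + 3q^2.
AVC hits its minimum where MC = AVC, at q = 2, giving min AVC = 33 - 4·2 + 2^2 = $29.
Since P = $8 < min AVC = $29, price fails to cover variable cost at any output.
The firm minimizes its loss by shutting down and losing only its fixed cost of $176.

Shut down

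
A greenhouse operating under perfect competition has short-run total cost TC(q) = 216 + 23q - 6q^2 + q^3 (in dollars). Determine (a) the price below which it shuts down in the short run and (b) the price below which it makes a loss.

AVC = 23 - 6q + q^2; minimized at q = 3, giving min AVC = $14. That is the shutdown price.
ATC = 216/q + 23 - 6q + q^2. Setting dATC/dq = −216/q^2 − 6 + 2q = 0 gives q = 6 (since 2·6^3 − 6·6^2 = 216).
min ATC = 216/6 + 23 − 6·6 + 6^2 = $59. That is the break-even price.
Between these two prices the firm operates at a loss; above $59 it earns a profit.

Shutdown price = $14; break-even price = $59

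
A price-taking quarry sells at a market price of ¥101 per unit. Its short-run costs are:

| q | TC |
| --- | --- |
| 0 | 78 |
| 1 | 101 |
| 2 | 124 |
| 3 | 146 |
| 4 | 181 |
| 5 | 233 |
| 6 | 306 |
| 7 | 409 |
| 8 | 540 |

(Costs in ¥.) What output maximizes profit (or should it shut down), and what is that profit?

Tabulate TR − TC: q=0: -78; q=1: 0; q=2: 78; q=3: 157; q=4: 223; q=5: 272; q=6: 300; q=7: 298; q=8: 268.
Profit is maximized at q = 6. AVC there is 228/6 = ¥38 ≤ P, so producing beats shutting down (which would give -¥78).

q = 6; profit = ¥300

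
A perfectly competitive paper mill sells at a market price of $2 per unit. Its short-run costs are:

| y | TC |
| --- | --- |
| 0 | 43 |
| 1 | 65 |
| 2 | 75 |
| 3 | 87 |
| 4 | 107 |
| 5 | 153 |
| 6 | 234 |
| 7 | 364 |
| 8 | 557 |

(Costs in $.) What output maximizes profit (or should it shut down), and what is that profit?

y = 0 (shut down); profit = -$43

Profit at each row (π = 2y − TC): y=0: -43; y=1: -63; y=2: -71; y=3: -81; y=4: -99; y=5: -143; y=6: -222; y=7: -350; y=8: -541.
Profit is highest at y = 0. Equivalently, the lowest AVC in the table is 44/3 ≈ $14.67 at y = 3, and P = $2 falls below it — price never covers variable cost, so the firm shuts down and loses only its fixed cost.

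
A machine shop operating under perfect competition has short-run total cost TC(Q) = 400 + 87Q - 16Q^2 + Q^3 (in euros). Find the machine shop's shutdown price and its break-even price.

AVC = 87 - 16Q + Q^2; minimized at Q = 8, giving min AVC = €23. That is the shutdown price.
ATC = 400/Q + 87 - 16Q + Q^2. Setting dATC/dQ = −400/Q^2 − 16 + 2Q = 0 gives Q = 10 (since 2·10^3 − 16·10^2 = 400).
min ATC = 400/10 + 87 − 16·10 + 10^2 = €67. That is the break-even price.
Between these two prices the firm operates at a loss; above €67 it earns a profit.

Shutdown price = €23; break-even price = €67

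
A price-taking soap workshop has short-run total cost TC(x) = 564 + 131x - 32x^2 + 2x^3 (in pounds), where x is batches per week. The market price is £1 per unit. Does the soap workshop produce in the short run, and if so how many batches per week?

Shut down

Strip out fixed cost: VC = 131x - 32x^2 + 2x^3. Then AVC = 131 - 32x + 2x^2 and MC = 131 - 64x + 6x^2.
The AVC parabola has its vertex at x = 32/4 = 8, where AVC = 131 - 32·8 + 2·8^2 = £3.
P = £1 lies below min AVC = £3; no output level covers variable cost.
Shutting down limits the loss to fixed cost, £564.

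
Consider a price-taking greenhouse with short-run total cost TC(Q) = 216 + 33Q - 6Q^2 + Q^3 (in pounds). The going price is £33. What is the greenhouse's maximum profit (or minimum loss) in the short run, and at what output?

AVC = 33 - 6Q + Q^2 has its minimum £24 at Q = 3; price £33 clears that bar, so the firm operates.
With MC = 33 - 12Q + 3Q^2, P = MC on the upward-sloping part at Q* = 4.
TR = 33·4 = 132. TC = 216 + 100 = 316. Profit = 132 − 316 = -£184.
Shutting down would mean losing the fixed cost of £216, so operating at a loss of £184 is better by £32.

Profit = -£184 at Q = 4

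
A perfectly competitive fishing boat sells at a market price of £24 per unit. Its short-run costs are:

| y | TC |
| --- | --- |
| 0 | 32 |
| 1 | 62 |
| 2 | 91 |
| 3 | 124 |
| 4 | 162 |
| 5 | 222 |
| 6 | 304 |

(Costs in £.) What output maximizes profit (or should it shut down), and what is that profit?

y = 0 (shut down); profit = -£32

Tabulate TR − TC: y=0: -32; y=1: -38; y=2: -43; y=3: -52; y=4: -66; y=5: -102; y=6: -160.
Profit is highest at y = 0. Equivalently, the lowest AVC in the table is 59/2 ≈ £29.50 at y = 2, and P = £24 falls below it — price never covers variable cost, so the firm shuts down and loses only its fixed cost.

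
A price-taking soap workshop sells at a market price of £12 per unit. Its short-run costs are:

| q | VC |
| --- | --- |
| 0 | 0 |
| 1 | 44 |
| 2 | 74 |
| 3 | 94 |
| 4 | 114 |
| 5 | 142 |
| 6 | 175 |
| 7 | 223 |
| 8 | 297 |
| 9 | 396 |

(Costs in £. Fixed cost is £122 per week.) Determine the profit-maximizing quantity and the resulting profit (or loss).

q = 0 (shut down); profit = -£122

Compute π = P·q − TC at each output: q=0: -122; q=1: -154; q=2: -172; q=3: -180; q=4: -188; q=5: -204; q=6: -225; q=7: -261; q=8: -323; q=9: -410.
Profit is highest at q = 0. Equivalently, the lowest AVC in the table is 142/5 ≈ £28.40 at q = 5, and P = £12 falls below it — price never covers variable cost, so the firm shuts down and loses only its fixed cost.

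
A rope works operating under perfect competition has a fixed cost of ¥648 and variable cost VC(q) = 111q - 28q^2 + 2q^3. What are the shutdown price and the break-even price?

AVC = 111 - 28q + 2q^2; minimized at q = 7, giving min AVC = ¥13. That is the shutdown price.
ATC = 648/q + 111 - 28q + 2q^2. Setting dATC/dq = −648/q^2 − 28 + 4q = 0 gives q = 9 (since 4·9^3 − 28·9^2 = 648).
min ATC = 648/9 + 111 − 28·9 + 2·9^2 = ¥93. That is the break-even price.
Between these two prices the firm operates at a loss; above ¥93 it earns a profit.

Shutdown price = ¥13; break-even price = ¥93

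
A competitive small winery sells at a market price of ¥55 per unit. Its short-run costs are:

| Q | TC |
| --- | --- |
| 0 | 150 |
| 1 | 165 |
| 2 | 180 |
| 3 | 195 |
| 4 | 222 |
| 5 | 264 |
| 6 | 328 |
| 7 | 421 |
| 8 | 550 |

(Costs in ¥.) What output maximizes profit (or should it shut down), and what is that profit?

Profit at each row (π = 55Q − TC): Q=0: -150; Q=1: -110; Q=2: -70; Q=3: -30; Q=4: -2; Q=5: 11; Q=6: 2; Q=7: -36; Q=8: -110.
Profit is maximized at Q = 5. AVC there is 114/5 = ¥22.80 ≤ P, so producing beats shutting down (which would give -¥150).

Q = 5; profit = ¥11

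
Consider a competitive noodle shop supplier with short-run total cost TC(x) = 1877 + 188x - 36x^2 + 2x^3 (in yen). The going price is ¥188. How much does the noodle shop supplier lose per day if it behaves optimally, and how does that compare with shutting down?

AVC = 188 - 36x + 2x^2; min AVC = ¥26 at x = 9. Since P = ¥188 ≥ min AVC, the firm produces.
With MC = 188 - 72x + 6x^2, P = MC on the upward-sloping part at x* = 12.
TR = 188·12 = 2256. TC = 1877 + 528 = 2405. Profit = 2256 − 2405 = -¥149.
Shutting down would mean losing the fixed cost of ¥1877, so operating at a loss of ¥149 is better by ¥1728.

Profit = -¥149 at x = 12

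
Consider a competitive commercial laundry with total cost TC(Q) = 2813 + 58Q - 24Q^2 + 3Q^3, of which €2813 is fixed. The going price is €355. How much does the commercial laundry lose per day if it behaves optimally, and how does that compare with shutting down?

Profit = -€383 at Q = 9

AVC = 58 - 24Q + 3Q^2; min AVC = €10 at Q = 4. Since P = €355 ≥ min AVC, the firm produces.
With MC = 58 - 48Q + 9Q^2, P = MC on the upward-sloping part at Q* = 9.
TR = 355·9 = 3195. TC = 2813 + 765 = 3578. Profit = 3195 − 3578 = -€383.
Shutting down would mean losing the fixed cost of €2813, so operating at a loss of €383 is better by €2430.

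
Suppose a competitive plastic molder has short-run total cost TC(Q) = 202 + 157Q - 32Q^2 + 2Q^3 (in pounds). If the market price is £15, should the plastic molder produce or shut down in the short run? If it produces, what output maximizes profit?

Strip out fixed cost: VC = 157Q - 32Q^2 + 2Q^3. Then AVC = 157 - 32Q + 2Q^2 and MC = 157 - 64Q + 6Q^2.
AVC hits its minimum where MC = AVC, at Q = 8, giving min AVC = 157 - 32·8 + 2·8^2 = £29.
Since P = £15 < min AVC = £29, price fails to cover variable cost at any output.
Best response: produce nothing and absorb the £202 fixed cost.

Shut down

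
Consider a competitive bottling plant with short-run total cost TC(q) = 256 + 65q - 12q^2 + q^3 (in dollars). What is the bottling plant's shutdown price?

The shutdown price is the minimum of AVC. VC = 65q - 12q^2 + q^3, so AVC = 65 - 12q + q^2.
dAVC/dq = -12 + 2q = 0 gives q = 6. min AVC = 65 - 12·6 + 6^2 = 29.
For P < $29 the firm produces nothing.

$29 per unit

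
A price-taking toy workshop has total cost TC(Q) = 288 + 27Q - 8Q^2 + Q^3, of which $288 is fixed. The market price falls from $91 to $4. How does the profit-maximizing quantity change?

Output falls from 8 to 0 (the firm shuts down)

MC = 27 - 16Q + 3Q^2; the shutdown threshold is min AVC = $11 (at Q = 4).
With P = $91 above the shutdown price, P = MC gives Q = 8.
At P = $4 < min AVC = $11, price no longer covers variable cost at any output, so the firm shuts down: Q = 0.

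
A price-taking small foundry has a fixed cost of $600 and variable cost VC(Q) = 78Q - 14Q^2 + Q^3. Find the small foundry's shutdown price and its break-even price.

Shutdown price = $29; break-even price = $98

Shutdown price = min AVC. AVC = 78 - 14Q + Q^2, with vertex at Q = 7 and minimum $29.
ATC = 600/Q + 78 - 14Q + Q^2. Setting dATC/dQ = −600/Q^2 − 14 + 2Q = 0 gives Q = 10 (since 2·10^3 − 14·10^2 = 600).
min ATC = 600/10 + 78 − 14·10 + 10^2 = $98. That is the break-even price.
Between these two prices the firm operates at a loss; above $98 it earns a profit.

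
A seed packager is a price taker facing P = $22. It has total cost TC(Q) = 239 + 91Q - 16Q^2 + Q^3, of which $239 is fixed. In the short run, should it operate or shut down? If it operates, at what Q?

Shut down

From TC, MC = TC'(Q) = 91 - 32Q + 3Q^2 and AVC = VC/Q = 91 - 16Q + Q^2.
AVC is minimized where dAVC/dQ = -16 + 2Q = 0, at Q = 8; min AVC = 91 - 16·8 + 8^2 = $27.
With P < min AVC ($22 < $27), every unit sold adds to the loss.
The firm minimizes its loss by shutting down and losing only its fixed cost of $239.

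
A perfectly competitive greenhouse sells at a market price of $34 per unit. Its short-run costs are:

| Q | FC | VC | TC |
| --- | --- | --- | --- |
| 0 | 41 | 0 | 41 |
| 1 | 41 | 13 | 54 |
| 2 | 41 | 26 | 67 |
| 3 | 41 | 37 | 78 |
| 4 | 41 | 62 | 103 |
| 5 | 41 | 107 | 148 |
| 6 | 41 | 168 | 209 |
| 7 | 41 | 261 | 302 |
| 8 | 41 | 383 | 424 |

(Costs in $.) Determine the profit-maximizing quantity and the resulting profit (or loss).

Q = 4; profit = $33

Profit at each row (π = 34Q − TC): Q=0: -41; Q=1: -20; Q=2: 1; Q=3: 24; Q=4: 33; Q=5: 22; Q=6: -5; Q=7: -64; Q=8: -152.
Profit is maximized at Q = 4. AVC there is 62/4 = $15.50 ≤ P, so producing beats shutting down (which would give -$41).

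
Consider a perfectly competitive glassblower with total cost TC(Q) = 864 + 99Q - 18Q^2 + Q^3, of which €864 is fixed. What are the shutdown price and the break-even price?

Shutdown price = €18; break-even price = €99

AVC = 99 - 18Q + Q^2; minimized at Q = 9, giving min AVC = €18. That is the shutdown price.
ATC = 864/Q + 99 - 18Q + Q^2. Setting dATC/dQ = −864/Q^2 − 18 + 2Q = 0 gives Q = 12 (since 2·12^3 − 18·12^2 = 864).
min ATC = 864/12 + 99 − 18·12 + 12^2 = €99. That is the break-even price.
Between these two prices the firm operates at a loss; above €99 it earns a profit.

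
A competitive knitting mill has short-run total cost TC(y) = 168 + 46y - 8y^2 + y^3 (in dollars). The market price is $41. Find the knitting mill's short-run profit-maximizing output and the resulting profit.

AVC = 46 - 8y + y^2; min AVC = $30 at y = 4. Since P = $41 ≥ min AVC, the firm produces.
MC = 46 - 16y + 3y^2. Setting P = MC and taking the root on the rising branch gives y* = 5.
TR = 41·5 = 205. TC = 168 + 155 = 323. Profit = 205 − 323 = -$118.
Shutting down would mean losing the fixed cost of $168, so operating at a loss of $118 is better by $50.

Profit = -$118 at y = 5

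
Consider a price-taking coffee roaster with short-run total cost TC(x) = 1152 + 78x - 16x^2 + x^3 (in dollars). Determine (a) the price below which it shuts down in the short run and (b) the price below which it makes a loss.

Shutdown price = min AVC. AVC = 78 - 16x + x^2, with vertex at x = 8 and minimum $14.
ATC = 1152/x + 78 - 16x + x^2. Setting dATC/dx = −1152/x^2 − 16 + 2x = 0 gives x = 12 (since 2·12^3 − 16·12^2 = 1152).
min ATC = 1152/12 + 78 − 16·12 + 12^2 = $126. That is the break-even price.
Between these two prices the firm operates at a loss; above $126 it earns a profit.

Shutdown price = $14; break-even price = $126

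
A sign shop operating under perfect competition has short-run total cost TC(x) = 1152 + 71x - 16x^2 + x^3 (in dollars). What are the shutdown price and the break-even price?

Shutdown price = $7; break-even price = $119

AVC = 71 - 16x + x^2; minimized at x = 8, giving min AVC = $7. That is the shutdown price.
ATC = 1152/x + 71 - 16x + x^2. Setting dATC/dx = −1152/x^2 − 16 + 2x = 0 gives x = 12 (since 2·12^3 − 16·12^2 = 1152).
min ATC = 1152/12 + 71 − 16·12 + 12^2 = $119. That is the break-even price.
For $7 ≤ P < $119 the firm produces at a loss; below $7 it shuts down.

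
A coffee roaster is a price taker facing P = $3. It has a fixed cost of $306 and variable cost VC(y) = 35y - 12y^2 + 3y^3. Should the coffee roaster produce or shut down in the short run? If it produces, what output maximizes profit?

Strip out fixed cost: VC = 35y - 12y^2 + 3y^3. Then AVC = 35 - 12y + 3y^2 and MC = 35 - 24y + 9y^2.
AVC hits its minimum where MC = AVC, at y = 2, giving min AVC = 35 - 12·2 + 3·2^2 = $23.
With P < min AVC ($3 < $23), every unit sold adds to the loss.
Shutting down limits the loss to fixed cost, $306.

Shut down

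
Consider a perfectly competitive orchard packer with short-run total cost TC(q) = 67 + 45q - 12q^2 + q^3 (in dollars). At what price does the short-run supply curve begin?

$9 per unit

Short-run supply begins at min AVC. From VC = 45q - 12q^2 + q^3, AVC = 45 - 12q + q^2.
At the minimum of AVC, MC = AVC. MC = 45 - 24q + 3q^2; setting MC = AVC gives 2q^2 - 12q = 0, so q = 6. min AVC = 9.
The firm shuts down for any P below $9.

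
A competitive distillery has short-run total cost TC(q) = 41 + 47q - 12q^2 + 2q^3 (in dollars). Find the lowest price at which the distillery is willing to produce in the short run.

Short-run supply begins at min AVC. From VC = 47q - 12q^2 + 2q^3, AVC = 47 - 12q + 2q^2.
dAVC/dq = -12 + 4q = 0 gives q = 3. min AVC = 47 - 12·3 + 2·3^2 = 29.
For P < $29 the firm produces nothing.

$29 per unit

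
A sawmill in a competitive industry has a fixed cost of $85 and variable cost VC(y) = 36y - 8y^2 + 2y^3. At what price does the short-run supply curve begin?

$28 per unit

The shutdown price is the minimum of AVC. VC = 36y - 8y^2 + 2y^3, so AVC = 36 - 8y + 2y^2.
dAVC/dy = -8 + 4y = 0 gives y = 2. min AVC = 36 - 8·2 + 2·2^2 = 28.
So the shutdown price is $28.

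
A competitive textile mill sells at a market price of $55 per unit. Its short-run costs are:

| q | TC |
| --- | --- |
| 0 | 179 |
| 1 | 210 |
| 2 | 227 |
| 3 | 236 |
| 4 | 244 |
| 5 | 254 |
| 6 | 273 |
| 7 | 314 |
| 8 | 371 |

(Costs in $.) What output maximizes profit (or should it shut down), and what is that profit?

q = 7; profit = $71

Profit at each row (π = 55q − TC): q=0: -179; q=1: -155; q=2: -117; q=3: -71; q=4: -24; q=5: 21; q=6: 57; q=7: 71; q=8: 69.
Profit is maximized at q = 7. AVC there is 135/7 = $19.29 ≤ P, so producing beats shutting down (which would give -$179).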